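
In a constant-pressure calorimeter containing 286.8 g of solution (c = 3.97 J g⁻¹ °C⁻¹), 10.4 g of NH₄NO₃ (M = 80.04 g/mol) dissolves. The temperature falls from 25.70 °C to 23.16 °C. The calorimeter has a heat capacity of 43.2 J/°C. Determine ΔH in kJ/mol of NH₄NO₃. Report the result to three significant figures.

|ΔT| = |23.16 − 25.70| = 2.54 °C
|q_surr| = (286.8 × 3.97 + 43.2) × 2.54 = 1181.796 × 2.54 = 3002 J
n(NH₄NO₃) = 10.4 / 80.04 = 0.1299 mol
Temperature fell, so q_rxn = +|q_surr| = 3.002 kJ
ΔH = q_rxn / n = 23.11 kJ/mol

ΔH = 23.1 kJ/mol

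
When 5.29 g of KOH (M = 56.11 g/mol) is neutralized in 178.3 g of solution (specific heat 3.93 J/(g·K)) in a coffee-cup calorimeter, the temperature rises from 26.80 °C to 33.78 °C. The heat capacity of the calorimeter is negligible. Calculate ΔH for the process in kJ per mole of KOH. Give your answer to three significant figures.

ΔH = -51.9 kJ/mol

|ΔT| = |33.78 − 26.80| = 6.98 °C
|q_surr| = (178.3 × 3.93) × 6.98 = 700.719 × 6.98 = 4891 J
n(KOH) = 5.29 / 56.11 = 0.09428 mol
Temperature rose, so q_rxn = −|q_surr| = -4.891 kJ
ΔH = q_rxn / n = -51.88 kJ/mol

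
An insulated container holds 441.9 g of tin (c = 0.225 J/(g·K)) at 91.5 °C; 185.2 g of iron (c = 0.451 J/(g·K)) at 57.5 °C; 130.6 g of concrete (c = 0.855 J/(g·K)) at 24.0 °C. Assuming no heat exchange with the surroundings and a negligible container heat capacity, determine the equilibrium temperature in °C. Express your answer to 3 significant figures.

Σ mᵢcᵢ(T − Tᵢ) = 0  ⇒  T = Σ mᵢcᵢTᵢ / Σ mᵢcᵢ
Σ mᵢcᵢ = 441.9×0.225 + 185.2×0.451 + 130.6×0.855 = 294.6157
Σ mᵢcᵢTᵢ = 99.4275×91.5 + 83.5252×57.5 + 111.663×24.0 = 16580
T = 16580 / 294.6157 = 56.28 °C

T_f = 56.3 °C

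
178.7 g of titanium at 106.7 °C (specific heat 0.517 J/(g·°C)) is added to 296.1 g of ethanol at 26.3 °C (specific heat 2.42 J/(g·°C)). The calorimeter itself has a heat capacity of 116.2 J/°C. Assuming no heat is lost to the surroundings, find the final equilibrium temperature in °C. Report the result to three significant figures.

Heat lost by titanium = heat gained by ethanol + calorimeter.
(178.7)(0.517)(106.7 − T) = [(296.1)(2.42) + 116.2](T − 26.3)
92.3879 (106.7 − T) = 832.762 (T − 26.3)
9857.8 − 92.3879 T = 832.762 T − 21902
31759.8 = 925.1499 T
T = 34.33 °C

T_f = 34.3 °C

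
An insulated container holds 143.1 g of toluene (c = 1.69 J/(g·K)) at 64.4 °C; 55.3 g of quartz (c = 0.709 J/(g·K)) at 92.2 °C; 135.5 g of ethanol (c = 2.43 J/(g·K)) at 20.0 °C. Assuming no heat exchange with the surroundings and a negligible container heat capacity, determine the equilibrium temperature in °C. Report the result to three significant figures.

T_f = 42.2 °C

Σ mᵢcᵢ(T − Tᵢ) = 0  ⇒  T = Σ mᵢcᵢTᵢ / Σ mᵢcᵢ
Σ mᵢcᵢ = 143.1×1.69 + 55.3×0.709 + 135.5×2.43 = 610.3117
Σ mᵢcᵢTᵢ = 241.839×64.4 + 39.2077×92.2 + 329.265×20.0 = 25775
T = 25775 / 610.3117 = 42.23 °C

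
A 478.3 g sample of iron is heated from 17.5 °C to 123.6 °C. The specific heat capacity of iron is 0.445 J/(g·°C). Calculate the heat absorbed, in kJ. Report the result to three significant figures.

q = 22.6 kJ

q = m c ΔT = 478.3 × 0.445 × (123.6 − 17.5)
q = 478.3 × 0.445 × 106.1 = 22580 J = 22.6 kJ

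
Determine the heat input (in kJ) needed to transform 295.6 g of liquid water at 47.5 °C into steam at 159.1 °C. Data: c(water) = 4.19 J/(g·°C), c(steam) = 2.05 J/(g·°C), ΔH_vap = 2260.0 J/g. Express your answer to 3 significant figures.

q1 (heat water 47.5→100.0 °C): 295.6 × 4.19 × 52.5 = 65025 J
q2 (vaporize at 100 °C): 295.6 × 2260.0 = 668056 J
q3 (heat steam 100.0→159.1 °C): 295.6 × 2.05 × 59.1 = 35813 J
Total: 65025 + 668056 + 35813 = 768894 J = 769 kJ

q = 769 kJ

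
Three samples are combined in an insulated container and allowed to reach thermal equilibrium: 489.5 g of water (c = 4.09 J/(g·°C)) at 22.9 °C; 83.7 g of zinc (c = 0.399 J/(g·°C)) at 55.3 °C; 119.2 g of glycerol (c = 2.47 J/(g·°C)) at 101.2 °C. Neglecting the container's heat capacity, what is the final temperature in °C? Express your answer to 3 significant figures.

T_f = 33.3 °C

Σ mᵢcᵢ(T − Tᵢ) = 0  ⇒  T = Σ mᵢcᵢTᵢ / Σ mᵢcᵢ
Σ mᵢcᵢ = 489.5×4.09 + 83.7×0.399 + 119.2×2.47 = 2329.8753
Σ mᵢcᵢTᵢ = 2002.055×22.9 + 33.3963×55.3 + 294.424×101.2 = 77490
T = 77490 / 2329.8753 = 33.26 °C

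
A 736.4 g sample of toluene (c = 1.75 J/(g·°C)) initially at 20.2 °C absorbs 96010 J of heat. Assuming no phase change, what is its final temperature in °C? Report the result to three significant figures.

T_f = 94.7 °C

ΔT = q / (m c) = 96010 / (736.4 × 1.75) = 74.50 °C
T_f = 20.2 + 74.50 = 94.70 °C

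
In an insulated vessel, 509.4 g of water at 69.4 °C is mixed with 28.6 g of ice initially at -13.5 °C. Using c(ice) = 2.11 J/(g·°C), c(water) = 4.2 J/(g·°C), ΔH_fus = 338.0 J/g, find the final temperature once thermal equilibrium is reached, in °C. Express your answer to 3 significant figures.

Heat to bring ice to 0 °C and melt it: q₁ = 28.6×2.11×13.5 + 28.6×338.0 = 10481 J
Heat the water can supply cooling to 0 °C: 509.4×4.2×69.4 = 148480 J > q₁, so all ice melts.
Energy balance: 509.4×4.2×(69.4 − T) = 10481 + 28.6×4.2×(T − 0)
2139.48(69.4 − T) = 10481 + 120.12 T
148480 − 10481 = 2259.60 T
T = 137999 / 2259.60 = 61.07 °C

T_f = 61.1 °C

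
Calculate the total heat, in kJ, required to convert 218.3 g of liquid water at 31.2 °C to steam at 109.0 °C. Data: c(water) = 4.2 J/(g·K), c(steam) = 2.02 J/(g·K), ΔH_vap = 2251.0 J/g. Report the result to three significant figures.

q = 558 kJ

q1 (heat water 31.2→100.0 °C): 218.3 × 4.2 × 68.8 = 63080 J
q2 (vaporize at 100 °C): 218.3 × 2251.0 = 491393 J
q3 (heat steam 100.0→109.0 °C): 218.3 × 2.02 × 9.0 = 3969 J
Total: 63080 + 491393 + 3969 = 558442 J = 558 kJ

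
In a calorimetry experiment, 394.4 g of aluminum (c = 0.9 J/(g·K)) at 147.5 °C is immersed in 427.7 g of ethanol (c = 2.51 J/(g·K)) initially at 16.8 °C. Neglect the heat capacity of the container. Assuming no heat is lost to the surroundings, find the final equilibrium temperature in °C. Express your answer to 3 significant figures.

T_f = 49.3 °C

Heat lost by aluminum = heat gained by ethanol.
(394.4)(0.9)(147.5 − T) = (427.7)(2.51)(T − 16.8)
354.96 (147.5 − T) = 1073.527 (T − 16.8)
52357 − 354.96 T = 1073.527 T − 18035
70392 = 1428.487 T
T = 49.28 °C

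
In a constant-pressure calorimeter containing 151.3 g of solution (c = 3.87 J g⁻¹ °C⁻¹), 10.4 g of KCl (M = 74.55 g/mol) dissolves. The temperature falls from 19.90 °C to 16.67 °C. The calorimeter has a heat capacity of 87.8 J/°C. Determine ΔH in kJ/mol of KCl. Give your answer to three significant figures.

ΔH = 15.6 kJ/mol

|ΔT| = |16.67 − 19.90| = 3.23 °C
|q_surr| = (151.3 × 3.87 + 87.8) × 3.23 = 673.331 × 3.23 = 2175 J
n(KCl) = 10.4 / 74.55 = 0.1395 mol
Temperature fell, so q_rxn = +|q_surr| = 2.175 kJ
ΔH = q_rxn / n = 15.59 kJ/mol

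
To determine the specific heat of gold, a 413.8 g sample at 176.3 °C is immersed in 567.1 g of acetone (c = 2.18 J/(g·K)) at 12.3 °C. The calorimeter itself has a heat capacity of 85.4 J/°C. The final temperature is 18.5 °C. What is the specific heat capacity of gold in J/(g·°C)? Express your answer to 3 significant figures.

q_gained = (567.1 × 2.18 + 85.4) × (18.5 − 12.3) = 8194 J
q_lost = 413.8 × c × (176.3 − 18.5) = 65297.64 c
Set equal: c = 8194 / 65297.64 = 0.125 J/(g·°C)

c = 0.125 J/(g·°C)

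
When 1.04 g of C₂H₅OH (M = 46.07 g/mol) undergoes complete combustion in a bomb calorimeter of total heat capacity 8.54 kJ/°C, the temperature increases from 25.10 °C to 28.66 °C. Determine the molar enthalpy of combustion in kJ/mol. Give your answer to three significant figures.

ΔH = -1350 kJ/mol

ΔT = 28.66 − 25.10 = 3.56 °C
q_cal = C_cal × ΔT = 8.54 × 3.56 = 30.4024 kJ
n = 1.04 / 46.07 = 0.02257 mol
q_rxn = −q_cal = -30.4024 kJ
ΔH = -30.4024 / 0.02257 = -1347 kJ/mol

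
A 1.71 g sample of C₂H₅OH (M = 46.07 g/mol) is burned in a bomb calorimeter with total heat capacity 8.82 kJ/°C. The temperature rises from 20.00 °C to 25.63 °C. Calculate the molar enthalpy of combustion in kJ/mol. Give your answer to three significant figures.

ΔT = 25.63 − 20.00 = 5.63 °C
q_cal = C_cal × ΔT = 8.82 × 5.63 = 49.6566 kJ
n = 1.71 / 46.07 = 0.03712 mol
q_rxn = −q_cal = -49.6566 kJ
ΔH = -49.6566 / 0.03712 = -1338 kJ/mol

ΔH = -1340 kJ/mol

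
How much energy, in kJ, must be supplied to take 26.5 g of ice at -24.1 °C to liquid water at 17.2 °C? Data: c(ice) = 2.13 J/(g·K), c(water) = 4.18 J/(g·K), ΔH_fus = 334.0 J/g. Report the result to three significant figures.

q1 (heat ice -24.1→0.0 °C): 26.5 × 2.13 × 24.1 = 1360 J
q2 (melt at 0 °C): 26.5 × 334.0 = 8851 J
q3 (heat water 0.0→17.2 °C): 26.5 × 4.18 × 17.2 = 1905 J
Total: 1360 + 8851 + 1905 = 12116 J = 12.1 kJ

q = 12.1 kJ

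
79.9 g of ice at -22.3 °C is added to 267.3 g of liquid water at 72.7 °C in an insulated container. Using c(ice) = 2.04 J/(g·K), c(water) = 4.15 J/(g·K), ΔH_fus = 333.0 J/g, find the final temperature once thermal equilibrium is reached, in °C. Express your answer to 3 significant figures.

Heat to bring ice to 0 °C and melt it: q₁ = 79.9×2.04×22.3 + 79.9×333.0 = 30242 J
Heat the water can supply cooling to 0 °C: 267.3×4.15×72.7 = 80645.7 J > q₁, so all ice melts.
Energy balance: 267.3×4.15×(72.7 − T) = 30242 + 79.9×4.15×(T − 0)
1109.295(72.7 − T) = 30242 + 331.585 T
80645.7 − 30242 = 1440.880 T
T = 50403.7 / 1440.880 = 34.98 °C

T_f = 35.0 °C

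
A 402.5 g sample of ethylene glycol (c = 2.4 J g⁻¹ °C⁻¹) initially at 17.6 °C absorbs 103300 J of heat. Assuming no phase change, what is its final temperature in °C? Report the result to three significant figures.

ΔT = q / (m c) = 103300 / (402.5 × 2.4) = 106.9 °C
T_f = 17.6 + 106.9 = 124.5 °C

T_f = 125 °C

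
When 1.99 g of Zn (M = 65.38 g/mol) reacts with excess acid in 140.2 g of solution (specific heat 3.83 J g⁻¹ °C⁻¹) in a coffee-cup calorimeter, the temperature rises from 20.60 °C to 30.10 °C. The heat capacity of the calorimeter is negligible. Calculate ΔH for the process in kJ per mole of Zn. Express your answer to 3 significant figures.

ΔH = -168 kJ/mol

|ΔT| = |30.10 − 20.60| = 9.50 °C
|q_surr| = (140.2 × 3.83) × 9.50 = 536.966 × 9.50 = 5101 J
n(Zn) = 1.99 / 65.38 = 0.03044 mol
Temperature rose, so q_rxn = −|q_surr| = -5.101 kJ
ΔH = q_rxn / n = -167.6 kJ/mol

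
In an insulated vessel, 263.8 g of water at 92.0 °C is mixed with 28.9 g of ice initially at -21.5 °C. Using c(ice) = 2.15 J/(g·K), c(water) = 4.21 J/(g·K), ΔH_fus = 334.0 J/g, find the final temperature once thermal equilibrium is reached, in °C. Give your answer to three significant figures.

Heat to bring ice to 0 °C and melt it: q₁ = 28.9×2.15×21.5 + 28.9×334.0 = 10989 J
Heat the water can supply cooling to 0 °C: 263.8×4.21×92.0 = 102175 J > q₁, so all ice melts.
Energy balance: 263.8×4.21×(92.0 − T) = 10989 + 28.9×4.21×(T − 0)
1110.598(92.0 − T) = 10989 + 121.669 T
102175 − 10989 = 1232.267 T
T = 91186 / 1232.267 = 74.00 °C

T_f = 74.0 °C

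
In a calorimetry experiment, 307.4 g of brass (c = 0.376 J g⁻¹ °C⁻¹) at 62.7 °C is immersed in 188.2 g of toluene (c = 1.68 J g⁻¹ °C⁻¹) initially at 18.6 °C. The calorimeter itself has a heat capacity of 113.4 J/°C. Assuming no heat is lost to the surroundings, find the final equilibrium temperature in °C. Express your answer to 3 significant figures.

T_f = 27.9 °C

Heat lost by brass = heat gained by toluene + calorimeter.
(307.4)(0.376)(62.7 − T) = [(188.2)(1.68) + 113.4](T − 18.6)
115.5824 (62.7 − T) = 429.576 (T − 18.6)
7247.0 − 115.5824 T = 429.576 T − 7990.1
15237.1 = 545.1584 T
T = 27.9499 °C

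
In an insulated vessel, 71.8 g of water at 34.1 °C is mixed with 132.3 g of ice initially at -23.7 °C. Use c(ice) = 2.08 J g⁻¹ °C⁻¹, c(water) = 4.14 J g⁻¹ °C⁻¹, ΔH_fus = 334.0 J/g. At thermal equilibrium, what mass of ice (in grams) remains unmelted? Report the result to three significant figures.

m_ice remaining = 121 g

Heat to warm all ice to 0 °C: 132.3×2.08×23.7 = 6521.9 J
Heat released by water cooling to 0 °C: 71.8×4.14×34.1 = 10136 J
10136 J < 6521.9 + 132.3×334.0 = 50710.1 J, so not all ice melts; final T = 0 °C.
Heat left for melting: 10136 − 6521.9 = 3614.1 J
Mass melted = 3614.1 / 334.0 = 10.82 g
Ice remaining = 132.3 − 10.82 = 121.48 g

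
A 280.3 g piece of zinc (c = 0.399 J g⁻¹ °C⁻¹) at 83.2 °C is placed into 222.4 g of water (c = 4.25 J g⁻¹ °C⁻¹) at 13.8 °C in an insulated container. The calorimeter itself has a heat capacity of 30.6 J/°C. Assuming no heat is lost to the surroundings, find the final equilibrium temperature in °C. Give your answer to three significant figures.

Heat lost by zinc = heat gained by water + calorimeter.
(280.3)(0.399)(83.2 − T) = [(222.4)(4.25) + 30.6](T − 13.8)
111.8397 (83.2 − T) = 975.8 (T − 13.8)
9305.1 − 111.8397 T = 975.8 T − 13466
22771.1 = 1087.6397 T
T = 20.94 °C

T_f = 20.9 °C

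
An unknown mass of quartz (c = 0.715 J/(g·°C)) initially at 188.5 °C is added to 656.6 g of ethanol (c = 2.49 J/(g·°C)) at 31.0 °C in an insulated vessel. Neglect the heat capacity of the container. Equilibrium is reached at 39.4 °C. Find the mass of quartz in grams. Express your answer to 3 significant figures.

m = 129 g

q_gained = (656.6 × 2.49) × (39.4 − 31.0) = 13730 J
q_lost = m × 0.715 × (188.5 − 39.4) = 106.6065 m
m = 13730 / 106.6065 = 129 g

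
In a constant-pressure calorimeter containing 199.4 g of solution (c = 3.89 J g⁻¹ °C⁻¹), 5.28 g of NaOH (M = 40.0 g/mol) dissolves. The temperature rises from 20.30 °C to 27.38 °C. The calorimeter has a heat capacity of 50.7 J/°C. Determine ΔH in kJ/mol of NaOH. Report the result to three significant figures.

ΔH = -44.3 kJ/mol

|ΔT| = |27.38 − 20.30| = 7.08 °C
|q_surr| = (199.4 × 3.89 + 50.7) × 7.08 = 826.366 × 7.08 = 5851 J
n(NaOH) = 5.28 / 40.0 = 0.1320 mol
Temperature rose, so q_rxn = −|q_surr| = -5.851 kJ
ΔH = q_rxn / n = -44.33 kJ/mol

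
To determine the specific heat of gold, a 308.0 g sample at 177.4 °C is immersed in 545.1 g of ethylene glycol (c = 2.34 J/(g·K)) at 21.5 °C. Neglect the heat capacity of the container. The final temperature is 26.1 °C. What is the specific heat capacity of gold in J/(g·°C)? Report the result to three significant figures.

c = 0.126 J/(g·°C)

q_gained = (545.1 × 2.34) × (26.1 − 21.5) = 5867 J
q_lost = 308.0 × c × (177.4 − 26.1) = 46600.4 c
Set equal: c = 5867 / 46600.4 = 0.126 J/(g·°C)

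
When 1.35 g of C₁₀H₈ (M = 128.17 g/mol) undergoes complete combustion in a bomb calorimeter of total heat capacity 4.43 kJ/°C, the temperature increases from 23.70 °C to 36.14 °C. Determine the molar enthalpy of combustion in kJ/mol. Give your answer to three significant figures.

ΔT = 36.14 − 23.70 = 12.44 °C
q_cal = C_cal × ΔT = 4.43 × 12.44 = 55.1092 kJ
n = 1.35 / 128.17 = 0.01053 mol
q_rxn = −q_cal = -55.1092 kJ
ΔH = -55.1092 / 0.01053 = -5234 kJ/mol

ΔH = -5230 kJ/mol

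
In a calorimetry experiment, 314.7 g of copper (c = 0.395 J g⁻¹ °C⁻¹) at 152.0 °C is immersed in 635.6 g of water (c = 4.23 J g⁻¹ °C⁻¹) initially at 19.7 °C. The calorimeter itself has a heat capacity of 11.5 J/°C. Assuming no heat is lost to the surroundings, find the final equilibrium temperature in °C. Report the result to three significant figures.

Heat lost by copper = heat gained by water + calorimeter.
(314.7)(0.395)(152.0 − T) = [(635.6)(4.23) + 11.5](T − 19.7)
124.3065 (152.0 − T) = 2700.088 (T − 19.7)
18895 − 124.3065 T = 2700.088 T − 53192
72087 = 2824.3945 T
T = 25.52 °C

T_f = 25.5 °C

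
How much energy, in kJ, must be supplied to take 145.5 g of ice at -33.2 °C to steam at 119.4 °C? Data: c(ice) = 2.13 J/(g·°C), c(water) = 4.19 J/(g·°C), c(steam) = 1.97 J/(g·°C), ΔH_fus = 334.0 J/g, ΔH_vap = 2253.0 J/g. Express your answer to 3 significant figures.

q1 (heat ice -33.2→0.0 °C): 145.5 × 2.13 × 33.2 = 10289 J
q2 (melt at 0 °C): 145.5 × 334.0 = 48597 J
q3 (heat water 0.0→100.0 °C): 145.5 × 4.19 × 100.0 = 60965 J
q4 (vaporize at 100 °C): 145.5 × 2253.0 = 327812 J
q5 (heat steam 100.0→119.4 °C): 145.5 × 1.97 × 19.4 = 5561 J
Total: 10289 + 48597 + 60965 + 327812 + 5561 = 453224 J = 453 kJ

q = 453 kJ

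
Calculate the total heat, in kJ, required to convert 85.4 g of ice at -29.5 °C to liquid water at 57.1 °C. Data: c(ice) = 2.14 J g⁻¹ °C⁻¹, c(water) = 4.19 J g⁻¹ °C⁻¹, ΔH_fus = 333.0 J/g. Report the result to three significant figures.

q1 (heat ice -29.5→0.0 °C): 85.4 × 2.14 × 29.5 = 5391 J
q2 (melt at 0 °C): 85.4 × 333.0 = 28438 J
q3 (heat water 0.0→57.1 °C): 85.4 × 4.19 × 57.1 = 20432 J
Total: 5391 + 28438 + 20432 = 54261 J = 54.3 kJ

q = 54.3 kJ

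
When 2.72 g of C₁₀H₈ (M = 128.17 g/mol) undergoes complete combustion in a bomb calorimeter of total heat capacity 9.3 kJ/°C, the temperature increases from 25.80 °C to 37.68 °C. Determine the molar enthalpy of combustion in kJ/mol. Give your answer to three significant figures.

ΔH = -5210 kJ/mol

ΔT = 37.68 − 25.80 = 11.88 °C
q_cal = C_cal × ΔT = 9.3 × 11.88 = 110.484 kJ
n = 2.72 / 128.17 = 0.02122 mol
q_rxn = −q_cal = -110.484 kJ
ΔH = -110.484 / 0.02122 = -5207 kJ/mol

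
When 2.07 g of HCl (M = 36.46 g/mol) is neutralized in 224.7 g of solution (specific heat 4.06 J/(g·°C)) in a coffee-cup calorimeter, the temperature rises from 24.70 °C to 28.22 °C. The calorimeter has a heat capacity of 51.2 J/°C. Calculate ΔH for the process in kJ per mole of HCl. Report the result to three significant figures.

ΔH = -59.7 kJ/mol

|ΔT| = |28.22 − 24.70| = 3.52 °C
|q_surr| = (224.7 × 4.06 + 51.2) × 3.52 = 963.482 × 3.52 = 3391 J
n(HCl) = 2.07 / 36.46 = 0.05677 mol
Temperature rose, so q_rxn = −|q_surr| = -3.391 kJ
ΔH = q_rxn / n = -59.73 kJ/mol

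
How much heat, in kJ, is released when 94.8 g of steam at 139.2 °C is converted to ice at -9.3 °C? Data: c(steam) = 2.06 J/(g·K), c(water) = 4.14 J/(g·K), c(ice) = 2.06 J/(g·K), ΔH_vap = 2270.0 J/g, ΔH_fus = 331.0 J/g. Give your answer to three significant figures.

q1 (cool steam 139.2→100 °C): 94.8 × 2.06 × 39.2 = 7655 J
q2 (condense at 100 °C): 94.8 × 2270.0 = 215196 J
q3 (cool water 100→0 °C): 94.8 × 4.14 × 100.0 = 39247 J
q4 (freeze at 0 °C): 94.8 × 331.0 = 31379 J
q5 (cool ice 0→-9.3 °C): 94.8 × 2.06 × 9.3 = 1816 J
Total: 7655 + 215196 + 39247 + 31379 + 1816 = 295293 J = 295 kJ

q = 295 kJ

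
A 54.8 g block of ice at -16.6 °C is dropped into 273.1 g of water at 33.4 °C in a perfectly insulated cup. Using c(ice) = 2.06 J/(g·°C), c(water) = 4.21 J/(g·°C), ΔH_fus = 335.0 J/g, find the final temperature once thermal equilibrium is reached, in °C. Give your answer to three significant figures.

Heat to bring ice to 0 °C and melt it: q₁ = 54.8×2.06×16.6 + 54.8×335.0 = 20232 J
Heat the water can supply cooling to 0 °C: 273.1×4.21×33.4 = 38401.7 J > q₁, so all ice melts.
Energy balance: 273.1×4.21×(33.4 − T) = 20232 + 54.8×4.21×(T − 0)
1149.751(33.4 − T) = 20232 + 230.708 T
38401.7 − 20232 = 1380.459 T
T = 18169.7 / 1380.459 = 13.16 °C

T_f = 13.2 °C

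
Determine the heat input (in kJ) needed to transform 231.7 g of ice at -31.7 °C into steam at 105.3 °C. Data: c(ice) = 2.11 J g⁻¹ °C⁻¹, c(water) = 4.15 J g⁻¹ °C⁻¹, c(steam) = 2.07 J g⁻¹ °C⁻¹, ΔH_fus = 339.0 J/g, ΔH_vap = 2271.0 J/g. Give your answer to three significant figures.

q = 719 kJ

q1 (heat ice -31.7→0.0 °C): 231.7 × 2.11 × 31.7 = 15498 J
q2 (melt at 0 °C): 231.7 × 339.0 = 78546 J
q3 (heat water 0.0→100.0 °C): 231.7 × 4.15 × 100.0 = 96156 J
q4 (vaporize at 100 °C): 231.7 × 2271.0 = 526191 J
q5 (heat steam 100.0→105.3 °C): 231.7 × 2.07 × 5.3 = 2542 J
Total: 15498 + 78546 + 96156 + 526191 + 2542 = 718933 J = 719 kJ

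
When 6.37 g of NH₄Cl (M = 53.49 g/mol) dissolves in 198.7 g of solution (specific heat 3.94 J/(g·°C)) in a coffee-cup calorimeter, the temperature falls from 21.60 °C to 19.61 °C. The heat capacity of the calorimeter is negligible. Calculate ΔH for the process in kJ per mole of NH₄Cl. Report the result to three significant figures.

ΔH = 13.1 kJ/mol

|ΔT| = |19.61 − 21.60| = 1.99 °C
|q_surr| = (198.7 × 3.94) × 1.99 = 782.878 × 1.99 = 1558 J
n(NH₄Cl) = 6.37 / 53.49 = 0.1191 mol
Temperature fell, so q_rxn = +|q_surr| = 1.558 kJ
ΔH = q_rxn / n = 13.08 kJ/mol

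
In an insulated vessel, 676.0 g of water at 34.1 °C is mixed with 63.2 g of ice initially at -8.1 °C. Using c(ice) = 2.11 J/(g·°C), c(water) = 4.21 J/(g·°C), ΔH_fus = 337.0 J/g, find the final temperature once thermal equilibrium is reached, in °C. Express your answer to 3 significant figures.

Heat to bring ice to 0 °C and melt it: q₁ = 63.2×2.11×8.1 + 63.2×337.0 = 22379 J
Heat the water can supply cooling to 0 °C: 676.0×4.21×34.1 = 97047.2 J > q₁, so all ice melts.
Energy balance: 676.0×4.21×(34.1 − T) = 22379 + 63.2×4.21×(T − 0)
2845.96(34.1 − T) = 22379 + 266.072 T
97047.2 − 22379 = 3112.032 T
T = 74668.2 / 3112.032 = 23.99 °C

T_f = 24.0 °C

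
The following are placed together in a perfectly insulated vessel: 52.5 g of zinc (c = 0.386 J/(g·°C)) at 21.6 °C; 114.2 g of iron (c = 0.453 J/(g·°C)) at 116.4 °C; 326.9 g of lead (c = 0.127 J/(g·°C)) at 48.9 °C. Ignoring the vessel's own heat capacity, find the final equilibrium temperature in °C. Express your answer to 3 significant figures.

T_f = 74.8 °C

Σ mᵢcᵢ(T − Tᵢ) = 0  ⇒  T = Σ mᵢcᵢTᵢ / Σ mᵢcᵢ
Σ mᵢcᵢ = 52.5×0.386 + 114.2×0.453 + 326.9×0.127 = 113.5139
Σ mᵢcᵢTᵢ = 20.265×21.6 + 51.7326×116.4 + 41.5163×48.9 = 8489.5
T = 8489.5 / 113.5139 = 74.79 °C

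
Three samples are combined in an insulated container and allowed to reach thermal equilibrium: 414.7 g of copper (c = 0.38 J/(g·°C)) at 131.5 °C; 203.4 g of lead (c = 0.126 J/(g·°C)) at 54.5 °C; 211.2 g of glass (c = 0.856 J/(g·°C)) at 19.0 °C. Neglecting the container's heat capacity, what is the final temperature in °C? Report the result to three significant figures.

T_f = 70.2 °C

Σ mᵢcᵢ(T − Tᵢ) = 0  ⇒  T = Σ mᵢcᵢTᵢ / Σ mᵢcᵢ
Σ mᵢcᵢ = 414.7×0.38 + 203.4×0.126 + 211.2×0.856 = 364.0016
Σ mᵢcᵢTᵢ = 157.586×131.5 + 25.6284×54.5 + 180.7872×19.0 = 25554
T = 25554 / 364.0016 = 70.20 °C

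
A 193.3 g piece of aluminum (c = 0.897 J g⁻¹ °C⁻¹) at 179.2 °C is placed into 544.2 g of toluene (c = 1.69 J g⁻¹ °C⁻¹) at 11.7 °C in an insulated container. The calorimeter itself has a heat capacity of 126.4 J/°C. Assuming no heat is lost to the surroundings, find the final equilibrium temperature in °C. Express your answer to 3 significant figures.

T_f = 35.5 °C

Heat lost by aluminum = heat gained by toluene + calorimeter.
(193.3)(0.897)(179.2 − T) = [(544.2)(1.69) + 126.4](T − 11.7)
173.3901 (179.2 − T) = 1046.098 (T − 11.7)
31072 − 173.3901 T = 1046.098 T − 12239
43311 = 1219.4881 T
T = 35.52 °C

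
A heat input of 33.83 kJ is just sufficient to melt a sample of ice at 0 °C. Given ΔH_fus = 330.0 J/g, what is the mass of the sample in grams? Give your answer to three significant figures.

m = q / ΔH_fus = 33830 J / 330.0 J/g = 103 g

m = 103 g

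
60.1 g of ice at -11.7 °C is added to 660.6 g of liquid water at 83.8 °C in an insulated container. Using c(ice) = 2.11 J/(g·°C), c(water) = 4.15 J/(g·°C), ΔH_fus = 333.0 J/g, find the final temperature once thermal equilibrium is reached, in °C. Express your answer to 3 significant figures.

T_f = 69.6 °C

Heat to bring ice to 0 °C and melt it: q₁ = 60.1×2.11×11.7 + 60.1×333.0 = 21497 J
Heat the water can supply cooling to 0 °C: 660.6×4.15×83.8 = 229737 J > q₁, so all ice melts.
Energy balance: 660.6×4.15×(83.8 − T) = 21497 + 60.1×4.15×(T − 0)
2741.49(83.8 − T) = 21497 + 249.415 T
229737 − 21497 = 2990.905 T
T = 208240 / 2990.905 = 69.62 °C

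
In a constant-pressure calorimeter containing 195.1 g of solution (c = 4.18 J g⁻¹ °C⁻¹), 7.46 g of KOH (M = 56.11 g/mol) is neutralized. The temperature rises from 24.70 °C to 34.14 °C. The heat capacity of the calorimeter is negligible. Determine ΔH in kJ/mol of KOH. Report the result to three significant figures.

|ΔT| = |34.14 − 24.70| = 9.44 °C
|q_surr| = (195.1 × 4.18) × 9.44 = 815.518 × 9.44 = 7698 J
n(KOH) = 7.46 / 56.11 = 0.1330 mol
Temperature rose, so q_rxn = −|q_surr| = -7.698 kJ
ΔH = q_rxn / n = -57.88 kJ/mol

ΔH = -57.9 kJ/mol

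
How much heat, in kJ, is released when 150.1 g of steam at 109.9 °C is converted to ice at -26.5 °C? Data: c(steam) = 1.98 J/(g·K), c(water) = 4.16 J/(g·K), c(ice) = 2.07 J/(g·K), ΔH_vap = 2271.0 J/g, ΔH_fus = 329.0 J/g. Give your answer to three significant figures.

q = 464 kJ

q1 (cool steam 109.9→100 °C): 150.1 × 1.98 × 9.9 = 2942 J
q2 (condense at 100 °C): 150.1 × 2271.0 = 340877 J
q3 (cool water 100→0 °C): 150.1 × 4.16 × 100.0 = 62442 J
q4 (freeze at 0 °C): 150.1 × 329.0 = 49383 J
q5 (cool ice 0→-26.5 °C): 150.1 × 2.07 × 26.5 = 8234 J
Total: 2942 + 340877 + 62442 + 49383 + 8234 = 463878 J = 464 kJ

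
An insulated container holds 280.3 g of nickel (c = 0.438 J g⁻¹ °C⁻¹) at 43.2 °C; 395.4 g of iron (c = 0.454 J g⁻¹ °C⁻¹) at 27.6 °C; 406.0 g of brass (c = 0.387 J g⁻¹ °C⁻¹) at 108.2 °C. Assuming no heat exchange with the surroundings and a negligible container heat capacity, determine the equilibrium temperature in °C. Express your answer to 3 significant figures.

T_f = 59.3 °C

Σ mᵢcᵢ(T − Tᵢ) = 0  ⇒  T = Σ mᵢcᵢTᵢ / Σ mᵢcᵢ
Σ mᵢcᵢ = 280.3×0.438 + 395.4×0.454 + 406.0×0.387 = 459.4050
Σ mᵢcᵢTᵢ = 122.7714×43.2 + 179.5116×27.6 + 157.122×108.2 = 27259
T = 27259 / 459.4050 = 59.34 °C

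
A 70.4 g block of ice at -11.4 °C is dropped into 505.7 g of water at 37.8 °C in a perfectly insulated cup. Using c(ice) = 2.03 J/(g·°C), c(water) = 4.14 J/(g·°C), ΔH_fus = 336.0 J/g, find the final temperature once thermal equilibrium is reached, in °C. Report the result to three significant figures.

T_f = 22.6 °C

Heat to bring ice to 0 °C and melt it: q₁ = 70.4×2.03×11.4 + 70.4×336.0 = 25284 J
Heat the water can supply cooling to 0 °C: 505.7×4.14×37.8 = 79138.0 J > q₁, so all ice melts.
Energy balance: 505.7×4.14×(37.8 − T) = 25284 + 70.4×4.14×(T − 0)
2093.598(37.8 − T) = 25284 + 291.456 T
79138.0 − 25284 = 2385.054 T
T = 53854.0 / 2385.054 = 22.58 °C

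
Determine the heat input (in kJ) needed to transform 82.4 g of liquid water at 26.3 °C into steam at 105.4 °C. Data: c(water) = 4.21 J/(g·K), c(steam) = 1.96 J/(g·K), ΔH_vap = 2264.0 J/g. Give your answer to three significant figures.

q1 (heat water 26.3→100.0 °C): 82.4 × 4.21 × 73.7 = 25567 J
q2 (vaporize at 100 °C): 82.4 × 2264.0 = 186554 J
q3 (heat steam 100.0→105.4 °C): 82.4 × 1.96 × 5.4 = 872 J
Total: 25567 + 186554 + 872 = 212993 J = 213 kJ

q = 213 kJ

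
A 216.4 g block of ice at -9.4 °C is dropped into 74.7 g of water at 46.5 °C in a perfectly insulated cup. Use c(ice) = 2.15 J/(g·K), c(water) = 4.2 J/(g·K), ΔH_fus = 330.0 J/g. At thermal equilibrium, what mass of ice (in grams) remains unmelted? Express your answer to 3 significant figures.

m_ice remaining = 185 g

Heat to warm all ice to 0 °C: 216.4×2.15×9.4 = 4373.4 J
Heat released by water cooling to 0 °C: 74.7×4.2×46.5 = 14589 J
14589 J < 4373.4 + 216.4×330.0 = 75785.4 J, so not all ice melts; final T = 0 °C.
Heat left for melting: 14589 − 4373.4 = 10215.6 J
Mass melted = 10215.6 / 330.0 = 30.96 g
Ice remaining = 216.4 − 30.96 = 185.44 g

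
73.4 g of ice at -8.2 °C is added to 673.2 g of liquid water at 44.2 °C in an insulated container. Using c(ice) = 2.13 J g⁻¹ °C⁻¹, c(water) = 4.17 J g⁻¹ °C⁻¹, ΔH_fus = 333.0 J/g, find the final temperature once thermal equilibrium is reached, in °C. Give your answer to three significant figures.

T_f = 31.6 °C

Heat to bring ice to 0 °C and melt it: q₁ = 73.4×2.13×8.2 + 73.4×333.0 = 25724 J
Heat the water can supply cooling to 0 °C: 673.2×4.17×44.2 = 124080 J > q₁, so all ice melts.
Energy balance: 673.2×4.17×(44.2 − T) = 25724 + 73.4×4.17×(T − 0)
2807.244(44.2 − T) = 25724 + 306.078 T
124080 − 25724 = 3113.322 T
T = 98356 / 3113.322 = 31.59 °C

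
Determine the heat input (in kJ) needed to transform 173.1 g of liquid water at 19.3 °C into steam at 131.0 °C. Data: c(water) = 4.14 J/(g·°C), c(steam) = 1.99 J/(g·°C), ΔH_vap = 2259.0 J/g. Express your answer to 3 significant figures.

q1 (heat water 19.3→100.0 °C): 173.1 × 4.14 × 80.7 = 57832 J
q2 (vaporize at 100 °C): 173.1 × 2259.0 = 391033 J
q3 (heat steam 100.0→131.0 °C): 173.1 × 1.99 × 31.0 = 10679 J
Total: 57832 + 391033 + 10679 = 459544 J = 460 kJ

q = 460 kJ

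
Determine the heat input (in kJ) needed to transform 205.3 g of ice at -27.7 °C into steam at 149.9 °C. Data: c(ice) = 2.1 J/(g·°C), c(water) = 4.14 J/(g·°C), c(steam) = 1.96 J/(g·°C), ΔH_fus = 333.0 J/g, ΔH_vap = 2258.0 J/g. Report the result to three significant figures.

q = 649 kJ

q1 (heat ice -27.7→0.0 °C): 205.3 × 2.1 × 27.7 = 11942 J
q2 (melt at 0 °C): 205.3 × 333.0 = 68365 J
q3 (heat water 0.0→100.0 °C): 205.3 × 4.14 × 100.0 = 84994 J
q4 (vaporize at 100 °C): 205.3 × 2258.0 = 463567 J
q5 (heat steam 100.0→149.9 °C): 205.3 × 1.96 × 49.9 = 20079 J
Total: 11942 + 68365 + 84994 + 463567 + 20079 = 648947 J = 649 kJ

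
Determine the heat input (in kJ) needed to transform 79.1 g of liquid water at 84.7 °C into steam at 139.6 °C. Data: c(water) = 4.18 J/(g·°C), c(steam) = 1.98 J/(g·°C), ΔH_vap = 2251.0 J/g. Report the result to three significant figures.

q = 189 kJ

q1 (heat water 84.7→100.0 °C): 79.1 × 4.18 × 15.3 = 5059 J
q2 (vaporize at 100 °C): 79.1 × 2251.0 = 178054 J
q3 (heat steam 100.0→139.6 °C): 79.1 × 1.98 × 39.6 = 6202 J
Total: 5059 + 178054 + 6202 = 189315 J = 189 kJ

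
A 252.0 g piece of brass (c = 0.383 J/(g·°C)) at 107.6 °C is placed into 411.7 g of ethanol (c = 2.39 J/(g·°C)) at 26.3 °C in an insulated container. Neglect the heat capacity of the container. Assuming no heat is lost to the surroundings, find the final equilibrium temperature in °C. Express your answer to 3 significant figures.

T_f = 33.6 °C

Heat lost by brass = heat gained by ethanol.
(252.0)(0.383)(107.6 − T) = (411.7)(2.39)(T − 26.3)
96.516 (107.6 − T) = 983.963 (T − 26.3)
10385 − 96.516 T = 983.963 T − 25878
36263 = 1080.479 T
T = 33.56 °C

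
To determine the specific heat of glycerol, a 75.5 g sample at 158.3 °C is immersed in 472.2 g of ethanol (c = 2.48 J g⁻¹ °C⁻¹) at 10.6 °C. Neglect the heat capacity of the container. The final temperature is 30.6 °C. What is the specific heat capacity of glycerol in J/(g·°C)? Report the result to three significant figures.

c = 2.43 J/(g·°C)

q_gained = (472.2 × 2.48) × (30.6 − 10.6) = 23420 J
q_lost = 75.5 × c × (158.3 − 30.6) = 9641.35 c
Set equal: c = 23420 / 9641.35 = 2.43 J/(g·°C)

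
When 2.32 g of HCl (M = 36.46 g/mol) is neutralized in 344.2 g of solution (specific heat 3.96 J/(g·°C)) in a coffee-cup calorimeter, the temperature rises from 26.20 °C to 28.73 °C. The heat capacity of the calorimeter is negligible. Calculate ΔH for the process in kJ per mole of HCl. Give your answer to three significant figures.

|ΔT| = |28.73 − 26.20| = 2.53 °C
|q_surr| = (344.2 × 3.96) × 2.53 = 1363.032 × 2.53 = 3448 J
n(HCl) = 2.32 / 36.46 = 0.06363 mol
Temperature rose, so q_rxn = −|q_surr| = -3.448 kJ
ΔH = q_rxn / n = -54.19 kJ/mol

ΔH = -54.2 kJ/mol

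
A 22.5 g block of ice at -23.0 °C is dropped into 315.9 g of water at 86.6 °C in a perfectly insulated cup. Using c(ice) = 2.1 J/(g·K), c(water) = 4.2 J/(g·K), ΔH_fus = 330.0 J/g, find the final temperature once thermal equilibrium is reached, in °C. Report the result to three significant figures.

T_f = 74.9 °C

Heat to bring ice to 0 °C and melt it: q₁ = 22.5×2.1×23.0 + 22.5×330.0 = 8511.8 J
Heat the water can supply cooling to 0 °C: 315.9×4.2×86.6 = 114899 J > q₁, so all ice melts.
Energy balance: 315.9×4.2×(86.6 − T) = 8511.8 + 22.5×4.2×(T − 0)
1326.78(86.6 − T) = 8511.8 + 94.5 T
114899 − 8511.8 = 1421.28 T
T = 106387.2 / 1421.28 = 74.85 °C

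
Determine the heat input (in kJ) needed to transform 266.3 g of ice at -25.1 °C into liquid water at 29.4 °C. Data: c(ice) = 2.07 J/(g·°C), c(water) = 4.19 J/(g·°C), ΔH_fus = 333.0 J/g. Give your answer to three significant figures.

q1 (heat ice -25.1→0.0 °C): 266.3 × 2.07 × 25.1 = 13836 J
q2 (melt at 0 °C): 266.3 × 333.0 = 88678 J
q3 (heat water 0.0→29.4 °C): 266.3 × 4.19 × 29.4 = 32804 J
Total: 13836 + 88678 + 32804 = 135318 J = 135 kJ

q = 135 kJ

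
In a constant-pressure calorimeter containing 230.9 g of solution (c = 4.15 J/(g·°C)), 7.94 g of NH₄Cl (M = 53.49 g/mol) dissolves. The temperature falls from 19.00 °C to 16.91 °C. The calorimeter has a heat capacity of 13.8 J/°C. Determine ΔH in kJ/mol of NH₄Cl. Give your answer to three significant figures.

ΔH = 13.7 kJ/mol

|ΔT| = |16.91 − 19.00| = 2.09 °C
|q_surr| = (230.9 × 4.15 + 13.8) × 2.09 = 972.035 × 2.09 = 2032 J
n(NH₄Cl) = 7.94 / 53.49 = 0.1484 mol
Temperature fell, so q_rxn = +|q_surr| = 2.032 kJ
ΔH = q_rxn / n = 13.69 kJ/mol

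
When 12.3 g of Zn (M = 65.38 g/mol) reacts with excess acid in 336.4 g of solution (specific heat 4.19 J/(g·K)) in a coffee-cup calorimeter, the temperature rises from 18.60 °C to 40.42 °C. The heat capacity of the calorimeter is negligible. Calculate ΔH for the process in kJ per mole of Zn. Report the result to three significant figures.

|ΔT| = |40.42 − 18.60| = 21.82 °C
|q_surr| = (336.4 × 4.19) × 21.82 = 1409.516 × 21.82 = 30756 J
n(Zn) = 12.3 / 65.38 = 0.18813 mol
Temperature rose, so q_rxn = −|q_surr| = -30.756 kJ
ΔH = q_rxn / n = -163.48 kJ/mol

ΔH = -163 kJ/mol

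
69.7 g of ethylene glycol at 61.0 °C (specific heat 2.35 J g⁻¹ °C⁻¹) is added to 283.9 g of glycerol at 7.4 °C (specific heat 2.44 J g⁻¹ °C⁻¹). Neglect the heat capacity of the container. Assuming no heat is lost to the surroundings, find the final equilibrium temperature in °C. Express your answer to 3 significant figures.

T_f = 17.7 °C

Heat lost by ethylene glycol = heat gained by glycerol.
(69.7)(2.35)(61.0 − T) = (283.9)(2.44)(T − 7.4)
163.795 (61.0 − T) = 692.716 (T − 7.4)
9991.5 − 163.795 T = 692.716 T − 5126.1
15117.6 = 856.511 T
T = 17.65 °C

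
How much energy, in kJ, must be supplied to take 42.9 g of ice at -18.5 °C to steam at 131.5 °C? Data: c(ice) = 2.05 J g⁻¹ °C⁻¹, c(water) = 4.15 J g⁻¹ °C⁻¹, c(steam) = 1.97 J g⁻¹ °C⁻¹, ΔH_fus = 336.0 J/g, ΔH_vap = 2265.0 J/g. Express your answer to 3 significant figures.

q1 (heat ice -18.5→0.0 °C): 42.9 × 2.05 × 18.5 = 1627 J
q2 (melt at 0 °C): 42.9 × 336.0 = 14414 J
q3 (heat water 0.0→100.0 °C): 42.9 × 4.15 × 100.0 = 17804 J
q4 (vaporize at 100 °C): 42.9 × 2265.0 = 97169 J
q5 (heat steam 100.0→131.5 °C): 42.9 × 1.97 × 31.5 = 2662 J
Total: 1627 + 14414 + 17804 + 97169 + 2662 = 133676 J = 134 kJ

q = 134 kJ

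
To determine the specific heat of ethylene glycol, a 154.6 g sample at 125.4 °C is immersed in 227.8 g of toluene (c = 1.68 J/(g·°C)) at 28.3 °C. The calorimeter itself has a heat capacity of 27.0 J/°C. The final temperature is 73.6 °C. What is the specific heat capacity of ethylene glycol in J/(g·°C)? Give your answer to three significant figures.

c = 2.32 J/(g·°C)

q_gained = (227.8 × 1.68 + 27.0) × (73.6 − 28.3) = 18560 J
q_lost = 154.6 × c × (125.4 − 73.6) = 8008.28 c
Set equal: c = 18560 / 8008.28 = 2.32 J/(g·°C)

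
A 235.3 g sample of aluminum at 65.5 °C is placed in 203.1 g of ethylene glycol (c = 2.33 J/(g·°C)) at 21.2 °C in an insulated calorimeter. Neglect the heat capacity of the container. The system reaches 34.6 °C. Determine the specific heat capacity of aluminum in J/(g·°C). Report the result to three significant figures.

q_gained = (203.1 × 2.33) × (34.6 − 21.2) = 6341 J
q_lost = 235.3 × c × (65.5 − 34.6) = 7270.77 c
Set equal: c = 6341 / 7270.77 = 0.872 J/(g·°C)

c = 0.872 J/(g·°C)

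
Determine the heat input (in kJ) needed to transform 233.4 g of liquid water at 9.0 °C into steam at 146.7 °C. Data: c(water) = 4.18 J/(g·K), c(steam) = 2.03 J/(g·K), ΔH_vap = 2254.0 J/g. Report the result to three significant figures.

q1 (heat water 9.0→100.0 °C): 233.4 × 4.18 × 91.0 = 88781 J
q2 (vaporize at 100 °C): 233.4 × 2254.0 = 526084 J
q3 (heat steam 100.0→146.7 °C): 233.4 × 2.03 × 46.7 = 22127 J
Total: 88781 + 526084 + 22127 = 636992 J = 637 kJ

q = 637 kJ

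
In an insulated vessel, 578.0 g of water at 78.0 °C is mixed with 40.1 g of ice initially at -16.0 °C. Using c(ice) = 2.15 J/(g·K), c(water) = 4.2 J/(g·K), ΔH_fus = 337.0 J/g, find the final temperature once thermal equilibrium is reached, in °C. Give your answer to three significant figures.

T_f = 67.2 °C

Heat to bring ice to 0 °C and melt it: q₁ = 40.1×2.15×16.0 + 40.1×337.0 = 14893 J
Heat the water can supply cooling to 0 °C: 578.0×4.2×78.0 = 189353 J > q₁, so all ice melts.
Energy balance: 578.0×4.2×(78.0 − T) = 14893 + 40.1×4.2×(T − 0)
2427.6(78.0 − T) = 14893 + 168.42 T
189353 − 14893 = 2596.02 T
T = 174460 / 2596.02 = 67.20 °C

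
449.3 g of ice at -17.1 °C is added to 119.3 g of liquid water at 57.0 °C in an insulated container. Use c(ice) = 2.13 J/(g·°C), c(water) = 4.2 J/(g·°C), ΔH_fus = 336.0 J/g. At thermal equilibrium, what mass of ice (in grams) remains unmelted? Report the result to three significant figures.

Heat to warm all ice to 0 °C: 449.3×2.13×17.1 = 16365 J
Heat released by water cooling to 0 °C: 119.3×4.2×57.0 = 28560 J
28560 J < 16365 + 449.3×336.0 = 167329.8 J, so not all ice melts; final T = 0 °C.
Heat left for melting: 28560 − 16365 = 12195 J
Mass melted = 12195 / 336.0 = 36.29 g
Ice remaining = 449.3 − 36.29 = 413.01 g

m_ice remaining = 413 g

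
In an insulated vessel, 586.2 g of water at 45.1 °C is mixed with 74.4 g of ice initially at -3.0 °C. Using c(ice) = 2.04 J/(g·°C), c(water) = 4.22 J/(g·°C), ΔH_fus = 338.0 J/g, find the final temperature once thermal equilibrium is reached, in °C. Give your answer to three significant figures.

T_f = 30.8 °C

Heat to bring ice to 0 °C and melt it: q₁ = 74.4×2.04×3.0 + 74.4×338.0 = 25603 J
Heat the water can supply cooling to 0 °C: 586.2×4.22×45.1 = 111567 J > q₁, so all ice melts.
Energy balance: 586.2×4.22×(45.1 − T) = 25603 + 74.4×4.22×(T − 0)
2473.764(45.1 − T) = 25603 + 313.968 T
111567 − 25603 = 2787.732 T
T = 85964 / 2787.732 = 30.84 °C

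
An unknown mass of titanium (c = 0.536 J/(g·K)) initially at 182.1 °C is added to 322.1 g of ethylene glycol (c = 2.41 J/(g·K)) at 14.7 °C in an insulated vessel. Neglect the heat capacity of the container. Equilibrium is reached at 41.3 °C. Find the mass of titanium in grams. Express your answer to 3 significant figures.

m = 274 g

q_gained = (322.1 × 2.41) × (41.3 − 14.7) = 20650 J
q_lost = m × 0.536 × (182.1 − 41.3) = 75.4688 m
m = 20650 / 75.4688 = 274 g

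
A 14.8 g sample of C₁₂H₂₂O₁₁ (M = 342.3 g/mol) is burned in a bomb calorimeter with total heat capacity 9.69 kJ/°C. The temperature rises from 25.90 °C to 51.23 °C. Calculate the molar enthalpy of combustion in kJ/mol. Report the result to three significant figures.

ΔH = -5680 kJ/mol

ΔT = 51.23 − 25.90 = 25.33 °C
q_cal = C_cal × ΔT = 9.69 × 25.33 = 245.4477 kJ
n = 14.8 / 342.3 = 0.04324 mol
q_rxn = −q_cal = -245.4477 kJ
ΔH = -245.4477 / 0.04324 = -5676 kJ/mol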